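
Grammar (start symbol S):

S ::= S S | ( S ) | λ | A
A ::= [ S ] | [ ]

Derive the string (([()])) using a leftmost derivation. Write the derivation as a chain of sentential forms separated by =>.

S => (S)   [S ::= ( S )]
(S) => ((S))   [S ::= ( S )]
((S)) => ((SS))   [S ::= S S]
((SS)) => ((SSS))   [S ::= S S]
((SSS)) => ((ASS))   [S ::= A]
((ASS)) => (([S]SS))   [A ::= [ S ]]
(([S]SS)) => (([(S)]SS))   [S ::= ( S )]
(([(S)]SS)) => (([()]SS))   [S ::= λ]
(([()]SS)) => (([()]S))   [S ::= λ]
(([()]S)) => (([()]))   [S ::= λ]

S=>(S)=>((S))=>((SS))=>((SSS))=>((ASS))=>(([S]SS))=>(([(S)]SS))=>(([()]SS))=>(([()]S))=>(([()]))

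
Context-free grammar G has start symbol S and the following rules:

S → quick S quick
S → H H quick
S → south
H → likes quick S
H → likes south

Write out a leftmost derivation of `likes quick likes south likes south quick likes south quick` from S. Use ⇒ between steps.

S ⇒ H H quick ⇒ likes quick S H quick ⇒ likes quick H H quick H quick ⇒ likes quick likes south H quick H quick ⇒ likes quick likes south likes south quick H quick ⇒ likes quick likes south likes south quick likes south quick

S ⇒ H H quick   [S → H H quick]
H H quick ⇒ likes quick S H quick   [H → likes quick S]
likes quick S H quick ⇒ likes quick H H quick H quick   [S → H H quick]
likes quick H H quick H quick ⇒ likes quick likes south H quick H quick   [H → likes south]
likes quick likes south H quick H quick ⇒ likes quick likes south likes south quick H quick   [H → likes south]
likes quick likes south likes south quick H quick ⇒ likes quick likes south likes south quick likes south quick   [H → likes south]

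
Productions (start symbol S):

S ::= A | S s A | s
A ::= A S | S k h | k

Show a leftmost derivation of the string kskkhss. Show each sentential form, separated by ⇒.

S ⇒ A ⇒ AS ⇒ ASS ⇒ SkhSS ⇒ SsAkhSS ⇒ AsAkhSS ⇒ ksAkhSS ⇒ kskkhSS ⇒ kskkhsS ⇒ kskkhss

S ⇒ A   [S ::= A]
A ⇒ AS   [A ::= A S]
AS ⇒ ASS   [A ::= A S]
ASS ⇒ SkhSS   [A ::= S k h]
SkhSS ⇒ SsAkhSS   [S ::= S s A]
SsAkhSS ⇒ AsAkhSS   [S ::= A]
AsAkhSS ⇒ ksAkhSS   [A ::= k]
ksAkhSS ⇒ kskkhSS   [A ::= k]
kskkhSS ⇒ kskkhsS   [S ::= s]
kskkhsS ⇒ kskkhss   [S ::= s]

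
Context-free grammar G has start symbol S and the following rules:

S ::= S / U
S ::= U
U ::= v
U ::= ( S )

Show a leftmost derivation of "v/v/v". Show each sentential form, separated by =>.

S => S/U   [S ::= S / U]
S/U => S/U/U   [S ::= S / U]
S/U/U => U/U/U   [S ::= U]
U/U/U => v/U/U   [U ::= v]
v/U/U => v/v/U   [U ::= v]
v/v/U => v/v/v   [U ::= v]

S => S/U => S/U/U => U/U/U => v/U/U => v/v/U => v/v/v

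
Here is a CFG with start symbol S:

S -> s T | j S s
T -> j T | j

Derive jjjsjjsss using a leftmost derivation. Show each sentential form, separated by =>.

S => jSs   [S -> j S s]
jSs => jjSss   [S -> j S s]
jjSss => jjjSsss   [S -> j S s]
jjjSsss => jjjsTsss   [S -> s T]
jjjsTsss => jjjsjTsss   [T -> j T]
jjjsjTsss => jjjsjjsss   [T -> j]

S=>jSs=>jjSss=>jjjSsss=>jjjsTsss=>jjjsjTsss=>jjjsjjsss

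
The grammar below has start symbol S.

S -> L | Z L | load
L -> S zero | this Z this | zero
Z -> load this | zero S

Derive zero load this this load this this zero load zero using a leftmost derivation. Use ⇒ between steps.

S ⇒ Z L ⇒ zero S L ⇒ zero L L ⇒ zero S zero L ⇒ zero Z L zero L ⇒ zero load this L zero L ⇒ zero load this this Z this zero L ⇒ zero load this this load this this zero L ⇒ zero load this this load this this zero S zero ⇒ zero load this this load this this zero load zero

S ⇒ Z L   [S -> Z L]
Z L ⇒ zero S L   [Z -> zero S]
zero S L ⇒ zero L L   [S -> L]
zero L L ⇒ zero S zero L   [L -> S zero]
zero S zero L ⇒ zero Z L zero L   [S -> Z L]
zero Z L zero L ⇒ zero load this L zero L   [Z -> load this]
zero load this L zero L ⇒ zero load this this Z this zero L   [L -> this Z this]
zero load this this Z this zero L ⇒ zero load this this load this this zero L   [Z -> load this]
zero load this this load this this zero L ⇒ zero load this this load this this zero S zero   [L -> S zero]
zero load this this load this this zero S zero ⇒ zero load this this load this this zero load zero   [S -> load]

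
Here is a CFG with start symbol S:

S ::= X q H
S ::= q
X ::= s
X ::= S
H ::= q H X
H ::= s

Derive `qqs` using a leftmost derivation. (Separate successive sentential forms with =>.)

S => XqH   [S ::= X q H]
XqH => SqH   [X ::= S]
SqH => qqH   [S ::= q]
qqH => qqs   [H ::= s]

S => XqH => SqH => qqH => qqs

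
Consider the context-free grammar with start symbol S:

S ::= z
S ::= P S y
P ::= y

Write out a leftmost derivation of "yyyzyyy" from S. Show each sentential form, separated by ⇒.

S ⇒ PSy ⇒ ySy ⇒ yPSyy ⇒ yySyy ⇒ yyPSyyy ⇒ yyySyyy ⇒ yyyzyyy

S ⇒ PSy   [S ::= P S y]
PSy ⇒ ySy   [P ::= y]
ySy ⇒ yPSyy   [S ::= P S y]
yPSyy ⇒ yySyy   [P ::= y]
yySyy ⇒ yyPSyyy   [S ::= P S y]
yyPSyyy ⇒ yyySyyy   [P ::= y]
yyySyyy ⇒ yyyzyyy   [S ::= z]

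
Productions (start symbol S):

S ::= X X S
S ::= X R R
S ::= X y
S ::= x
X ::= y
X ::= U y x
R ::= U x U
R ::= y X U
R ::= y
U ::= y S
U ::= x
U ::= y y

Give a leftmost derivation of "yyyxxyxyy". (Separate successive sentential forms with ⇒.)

S ⇒ XXS ⇒ UyxXS ⇒ yyyxXS ⇒ yyyxUyxS ⇒ yyyxxyxS ⇒ yyyxxyxXy ⇒ yyyxxyxyy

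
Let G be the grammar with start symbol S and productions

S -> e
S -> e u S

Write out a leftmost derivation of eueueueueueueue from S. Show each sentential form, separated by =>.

S => euS   [S -> e u S]
euS => eueuS   [S -> e u S]
eueuS => eueueuS   [S -> e u S]
eueueuS => eueueueuS   [S -> e u S]
eueueueuS => eueueueueuS   [S -> e u S]
eueueueueuS => eueueueueueuS   [S -> e u S]
eueueueueueuS => eueueueueueueuS   [S -> e u S]
eueueueueueueuS => eueueueueueueue   [S -> e]

S=>euS=>eueuS=>eueueuS=>eueueueuS=>eueueueueuS=>eueueueueueuS=>eueueueueueueuS=>eueueueueueueue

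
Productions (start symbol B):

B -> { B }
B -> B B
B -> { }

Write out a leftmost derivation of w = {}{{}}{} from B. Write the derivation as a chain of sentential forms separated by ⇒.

B ⇒ BB   [B -> B B]
BB ⇒ {}B   [B -> { }]
{}B ⇒ {}BB   [B -> B B]
{}BB ⇒ {}{B}B   [B -> { B }]
{}{B}B ⇒ {}{{}}B   [B -> { }]
{}{{}}B ⇒ {}{{}}{}   [B -> { }]

B ⇒ BB ⇒ {}B ⇒ {}BB ⇒ {}{B}B ⇒ {}{{}}B ⇒ {}{{}}{}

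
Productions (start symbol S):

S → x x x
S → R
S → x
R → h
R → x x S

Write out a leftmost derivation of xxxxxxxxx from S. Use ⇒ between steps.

S ⇒ R   [S → R]
R ⇒ xxS   [R → x x S]
xxS ⇒ xxR   [S → R]
xxR ⇒ xxxxS   [R → x x S]
xxxxS ⇒ xxxxR   [S → R]
xxxxR ⇒ xxxxxxS   [R → x x S]
xxxxxxS ⇒ xxxxxxxxx   [S → x x x]

S ⇒ R ⇒ xxS ⇒ xxR ⇒ xxxxS ⇒ xxxxR ⇒ xxxxxxS ⇒ xxxxxxxxx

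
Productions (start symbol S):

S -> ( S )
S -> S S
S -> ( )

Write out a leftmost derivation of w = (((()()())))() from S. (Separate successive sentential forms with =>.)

S => SS => (S)S => ((S))S => (((S)))S => (((SS)))S => (((SSS)))S => (((()SS)))S => (((()()S)))S => (((()()())))S => (((()()())))()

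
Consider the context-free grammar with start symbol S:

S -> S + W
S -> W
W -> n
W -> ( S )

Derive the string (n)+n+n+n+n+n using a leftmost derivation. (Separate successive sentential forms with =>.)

S => S+W   [S -> S + W]
S+W => S+W+W   [S -> S + W]
S+W+W => S+W+W+W   [S -> S + W]
S+W+W+W => S+W+W+W+W   [S -> S + W]
S+W+W+W+W => S+W+W+W+W+W   [S -> S + W]
S+W+W+W+W+W => W+W+W+W+W+W   [S -> W]
W+W+W+W+W+W => (S)+W+W+W+W+W   [W -> ( S )]
(S)+W+W+W+W+W => (W)+W+W+W+W+W   [S -> W]
(W)+W+W+W+W+W => (n)+W+W+W+W+W   [W -> n]
(n)+W+W+W+W+W => (n)+n+W+W+W+W   [W -> n]
(n)+n+W+W+W+W => (n)+n+n+W+W+W   [W -> n]
(n)+n+n+W+W+W => (n)+n+n+n+W+W   [W -> n]
(n)+n+n+n+W+W => (n)+n+n+n+n+W   [W -> n]
(n)+n+n+n+n+W => (n)+n+n+n+n+n   [W -> n]

S => S+W => S+W+W => S+W+W+W => S+W+W+W+W => S+W+W+W+W+W => W+W+W+W+W+W => (S)+W+W+W+W+W => (W)+W+W+W+W+W => (n)+W+W+W+W+W => (n)+n+W+W+W+W => (n)+n+n+W+W+W => (n)+n+n+n+W+W => (n)+n+n+n+n+W => (n)+n+n+n+n+n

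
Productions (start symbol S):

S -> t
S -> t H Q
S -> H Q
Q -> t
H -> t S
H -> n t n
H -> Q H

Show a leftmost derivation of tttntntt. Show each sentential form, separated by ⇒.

S ⇒ HQ   [S -> H Q]
HQ ⇒ tSQ   [H -> t S]
tSQ ⇒ ttHQQ   [S -> t H Q]
ttHQQ ⇒ ttQHQQ   [H -> Q H]
ttQHQQ ⇒ tttHQQ   [Q -> t]
tttHQQ ⇒ tttntnQQ   [H -> n t n]
tttntnQQ ⇒ tttntntQ   [Q -> t]
tttntntQ ⇒ tttntntt   [Q -> t]

S⇒HQ⇒tSQ⇒ttHQQ⇒ttQHQQ⇒tttHQQ⇒tttntnQQ⇒tttntntQ⇒tttntntt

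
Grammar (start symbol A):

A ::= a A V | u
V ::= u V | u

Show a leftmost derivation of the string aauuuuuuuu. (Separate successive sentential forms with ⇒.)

A⇒aAV⇒aaAVV⇒aauVV⇒aauuVV⇒aauuuVV⇒aauuuuVV⇒aauuuuuVV⇒aauuuuuuV⇒aauuuuuuuV⇒aauuuuuuuu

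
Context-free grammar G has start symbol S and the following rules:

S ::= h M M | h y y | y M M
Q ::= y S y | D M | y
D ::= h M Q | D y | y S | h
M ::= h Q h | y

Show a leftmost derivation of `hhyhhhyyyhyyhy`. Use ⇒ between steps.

S ⇒ hMM   [S ::= h M M]
hMM ⇒ hhQhM   [M ::= h Q h]
hhQhM ⇒ hhySyhM   [Q ::= y S y]
hhySyhM ⇒ hhyhMMyhM   [S ::= h M M]
hhyhMMyhM ⇒ hhyhhQhMyhM   [M ::= h Q h]
hhyhhQhMyhM ⇒ hhyhhDMhMyhM   [Q ::= D M]
hhyhhDMhMyhM ⇒ hhyhhhMQMhMyhM   [D ::= h M Q]
hhyhhhMQMhMyhM ⇒ hhyhhhyQMhMyhM   [M ::= y]
hhyhhhyQMhMyhM ⇒ hhyhhhyyMhMyhM   [Q ::= y]
hhyhhhyyMhMyhM ⇒ hhyhhhyyyhMyhM   [M ::= y]
hhyhhhyyyhMyhM ⇒ hhyhhhyyyhyyhM   [M ::= y]
hhyhhhyyyhyyhM ⇒ hhyhhhyyyhyyhy   [M ::= y]

S⇒hMM⇒hhQhM⇒hhySyhM⇒hhyhMMyhM⇒hhyhhQhMyhM⇒hhyhhDMhMyhM⇒hhyhhhMQMhMyhM⇒hhyhhhyQMhMyhM⇒hhyhhhyyMhMyhM⇒hhyhhhyyyhMyhM⇒hhyhhhyyyhyyhM⇒hhyhhhyyyhyyhy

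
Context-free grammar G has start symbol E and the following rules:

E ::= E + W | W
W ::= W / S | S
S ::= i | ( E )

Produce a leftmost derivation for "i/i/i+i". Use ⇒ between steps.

E⇒E+W⇒W+W⇒W/S+W⇒W/S/S+W⇒S/S/S+W⇒i/S/S+W⇒i/i/S+W⇒i/i/i+W⇒i/i/i+S⇒i/i/i+i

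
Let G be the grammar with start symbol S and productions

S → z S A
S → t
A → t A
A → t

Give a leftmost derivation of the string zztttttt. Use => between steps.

S => zSA   [S → z S A]
zSA => zzSAA   [S → z S A]
zzSAA => zztAA   [S → t]
zztAA => zzttAA   [A → t A]
zzttAA => zztttAA   [A → t A]
zztttAA => zzttttAA   [A → t A]
zzttttAA => zztttttA   [A → t]
zztttttA => zztttttt   [A → t]

S=>zSA=>zzSAA=>zztAA=>zzttAA=>zztttAA=>zzttttAA=>zztttttA=>zztttttt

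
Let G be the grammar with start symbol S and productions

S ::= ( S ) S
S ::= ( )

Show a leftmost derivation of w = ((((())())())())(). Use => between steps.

S => (S)S => ((S)S)S => (((S)S)S)S => ((((S)S)S)S)S => ((((())S)S)S)S => ((((())())S)S)S => ((((())())())S)S => ((((())())())())S => ((((())())())())()

S => (S)S   [S ::= ( S ) S]
(S)S => ((S)S)S   [S ::= ( S ) S]
((S)S)S => (((S)S)S)S   [S ::= ( S ) S]
(((S)S)S)S => ((((S)S)S)S)S   [S ::= ( S ) S]
((((S)S)S)S)S => ((((())S)S)S)S   [S ::= ( )]
((((())S)S)S)S => ((((())())S)S)S   [S ::= ( )]
((((())())S)S)S => ((((())())())S)S   [S ::= ( )]
((((())())())S)S => ((((())())())())S   [S ::= ( )]
((((())())())())S => ((((())())())())()   [S ::= ( )]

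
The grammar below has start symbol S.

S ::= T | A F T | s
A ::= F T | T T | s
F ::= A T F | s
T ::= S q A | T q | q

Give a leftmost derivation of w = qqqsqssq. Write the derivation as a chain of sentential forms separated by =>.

S=>AFT=>TTFT=>TqTFT=>TqqTFT=>qqqTFT=>qqqSqAFT=>qqqsqAFT=>qqqsqsFT=>qqqsqssT=>qqqsqssq

S => AFT   [S ::= A F T]
AFT => TTFT   [A ::= T T]
TTFT => TqTFT   [T ::= T q]
TqTFT => TqqTFT   [T ::= T q]
TqqTFT => qqqTFT   [T ::= q]
qqqTFT => qqqSqAFT   [T ::= S q A]
qqqSqAFT => qqqsqAFT   [S ::= s]
qqqsqAFT => qqqsqsFT   [A ::= s]
qqqsqsFT => qqqsqssT   [F ::= s]
qqqsqssT => qqqsqssq   [T ::= q]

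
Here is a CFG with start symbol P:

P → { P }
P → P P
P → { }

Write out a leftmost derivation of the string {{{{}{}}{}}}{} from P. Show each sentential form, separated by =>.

P => PP => {P}P => {{P}}P => {{PP}}P => {{{P}P}}P => {{{PP}P}}P => {{{{}P}P}}P => {{{{}{}}P}}P => {{{{}{}}{}}}P => {{{{}{}}{}}}{}

P => PP   [P → P P]
PP => {P}P   [P → { P }]
{P}P => {{P}}P   [P → { P }]
{{P}}P => {{PP}}P   [P → P P]
{{PP}}P => {{{P}P}}P   [P → { P }]
{{{P}P}}P => {{{PP}P}}P   [P → P P]
{{{PP}P}}P => {{{{}P}P}}P   [P → { }]
{{{{}P}P}}P => {{{{}{}}P}}P   [P → { }]
{{{{}{}}P}}P => {{{{}{}}{}}}P   [P → { }]
{{{{}{}}{}}}P => {{{{}{}}{}}}{}   [P → { }]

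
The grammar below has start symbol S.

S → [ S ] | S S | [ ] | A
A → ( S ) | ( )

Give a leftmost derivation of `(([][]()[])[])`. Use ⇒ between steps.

S ⇒ A   [S → A]
A ⇒ (S)   [A → ( S )]
(S) ⇒ (SS)   [S → S S]
(SS) ⇒ (AS)   [S → A]
(AS) ⇒ ((S)S)   [A → ( S )]
((S)S) ⇒ ((SS)S)   [S → S S]
((SS)S) ⇒ (([]S)S)   [S → [ ]]
(([]S)S) ⇒ (([]SS)S)   [S → S S]
(([]SS)S) ⇒ (([]SSS)S)   [S → S S]
(([]SSS)S) ⇒ (([][]SS)S)   [S → [ ]]
(([][]SS)S) ⇒ (([][]AS)S)   [S → A]
(([][]AS)S) ⇒ (([][]()S)S)   [A → ( )]
(([][]()S)S) ⇒ (([][]()[])S)   [S → [ ]]
(([][]()[])S) ⇒ (([][]()[])[])   [S → [ ]]

S ⇒ A ⇒ (S) ⇒ (SS) ⇒ (AS) ⇒ ((S)S) ⇒ ((SS)S) ⇒ (([]S)S) ⇒ (([]SS)S) ⇒ (([]SSS)S) ⇒ (([][]SS)S) ⇒ (([][]AS)S) ⇒ (([][]()S)S) ⇒ (([][]()[])S) ⇒ (([][]()[])[])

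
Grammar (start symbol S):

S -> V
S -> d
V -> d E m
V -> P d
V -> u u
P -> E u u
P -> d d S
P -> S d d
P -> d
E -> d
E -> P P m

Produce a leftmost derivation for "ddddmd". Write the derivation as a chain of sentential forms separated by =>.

S => V   [S -> V]
V => Pd   [V -> P d]
Pd => ddSd   [P -> d d S]
ddSd => ddVd   [S -> V]
ddVd => dddEmd   [V -> d E m]
dddEmd => ddddmd   [E -> d]

S=>V=>Pd=>ddSd=>ddVd=>dddEmd=>ddddmd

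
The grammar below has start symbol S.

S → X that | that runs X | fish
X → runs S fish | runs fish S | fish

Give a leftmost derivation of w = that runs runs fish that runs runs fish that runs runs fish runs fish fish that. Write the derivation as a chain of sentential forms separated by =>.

S => that runs X   [S → that runs X]
that runs X => that runs runs fish S   [X → runs fish S]
that runs runs fish S => that runs runs fish that runs X   [S → that runs X]
that runs runs fish that runs X => that runs runs fish that runs runs fish S   [X → runs fish S]
that runs runs fish that runs runs fish S => that runs runs fish that runs runs fish that runs X   [S → that runs X]
that runs runs fish that runs runs fish that runs X => that runs runs fish that runs runs fish that runs runs fish S   [X → runs fish S]
that runs runs fish that runs runs fish that runs runs fish S => that runs runs fish that runs runs fish that runs runs fish X that   [S → X that]
that runs runs fish that runs runs fish that runs runs fish X that => that runs runs fish that runs runs fish that runs runs fish runs fish S that   [X → runs fish S]
that runs runs fish that runs runs fish that runs runs fish runs fish S that => that runs runs fish that runs runs fish that runs runs fish runs fish fish that   [S → fish]

S => that runs X => that runs runs fish S => that runs runs fish that runs X => that runs runs fish that runs runs fish S => that runs runs fish that runs runs fish that runs X => that runs runs fish that runs runs fish that runs runs fish S => that runs runs fish that runs runs fish that runs runs fish X that => that runs runs fish that runs runs fish that runs runs fish runs fish S that => that runs runs fish that runs runs fish that runs runs fish runs fish fish that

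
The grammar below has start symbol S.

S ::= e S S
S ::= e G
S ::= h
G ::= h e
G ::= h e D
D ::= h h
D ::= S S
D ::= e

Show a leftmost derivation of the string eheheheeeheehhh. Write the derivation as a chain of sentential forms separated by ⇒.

S ⇒ eG ⇒ eheD ⇒ eheSS ⇒ ehehS ⇒ eheheG ⇒ eheheheD ⇒ eheheheSS ⇒ eheheheeSSS ⇒ eheheheeeGSS ⇒ eheheheeeheSS ⇒ eheheheeeheeSSS ⇒ eheheheeeheehSS ⇒ eheheheeeheehhS ⇒ eheheheeeheehhh

S ⇒ eG   [S ::= e G]
eG ⇒ eheD   [G ::= h e D]
eheD ⇒ eheSS   [D ::= S S]
eheSS ⇒ ehehS   [S ::= h]
ehehS ⇒ eheheG   [S ::= e G]
eheheG ⇒ eheheheD   [G ::= h e D]
eheheheD ⇒ eheheheSS   [D ::= S S]
eheheheSS ⇒ eheheheeSSS   [S ::= e S S]
eheheheeSSS ⇒ eheheheeeGSS   [S ::= e G]
eheheheeeGSS ⇒ eheheheeeheSS   [G ::= h e]
eheheheeeheSS ⇒ eheheheeeheeSSS   [S ::= e S S]
eheheheeeheeSSS ⇒ eheheheeeheehSS   [S ::= h]
eheheheeeheehSS ⇒ eheheheeeheehhS   [S ::= h]
eheheheeeheehhS ⇒ eheheheeeheehhh   [S ::= h]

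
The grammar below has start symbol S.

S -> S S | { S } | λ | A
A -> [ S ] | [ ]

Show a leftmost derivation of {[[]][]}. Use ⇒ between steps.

S ⇒ {S} ⇒ {SS} ⇒ {AS} ⇒ {[S]S} ⇒ {[A]S} ⇒ {[[]]S} ⇒ {[[]]SS} ⇒ {[[]]AS} ⇒ {[[]][]S} ⇒ {[[]][]}

S ⇒ {S}   [S -> { S }]
{S} ⇒ {SS}   [S -> S S]
{SS} ⇒ {AS}   [S -> A]
{AS} ⇒ {[S]S}   [A -> [ S ]]
{[S]S} ⇒ {[A]S}   [S -> A]
{[A]S} ⇒ {[[]]S}   [A -> [ ]]
{[[]]S} ⇒ {[[]]SS}   [S -> S S]
{[[]]SS} ⇒ {[[]]AS}   [S -> A]
{[[]]AS} ⇒ {[[]][]S}   [A -> [ ]]
{[[]][]S} ⇒ {[[]][]}   [S -> λ]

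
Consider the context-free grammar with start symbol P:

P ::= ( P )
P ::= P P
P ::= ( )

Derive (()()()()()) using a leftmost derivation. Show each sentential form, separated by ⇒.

P ⇒ (P) ⇒ (PP) ⇒ (PPP) ⇒ (()PP) ⇒ (()PPP) ⇒ (()PPPP) ⇒ (()()PPP) ⇒ (()()()PP) ⇒ (()()()()P) ⇒ (()()()()())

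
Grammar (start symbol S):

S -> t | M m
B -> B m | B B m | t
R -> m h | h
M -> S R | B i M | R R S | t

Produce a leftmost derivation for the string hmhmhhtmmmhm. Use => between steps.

S => Mm => SRm => MmRm => RRSmRm => hRSmRm => hmhSmRm => hmhMmmRm => hmhRRSmmRm => hmhmhRSmmRm => hmhmhhSmmRm => hmhmhhtmmRm => hmhmhhtmmmhm

S => Mm   [S -> M m]
Mm => SRm   [M -> S R]
SRm => MmRm   [S -> M m]
MmRm => RRSmRm   [M -> R R S]
RRSmRm => hRSmRm   [R -> h]
hRSmRm => hmhSmRm   [R -> m h]
hmhSmRm => hmhMmmRm   [S -> M m]
hmhMmmRm => hmhRRSmmRm   [M -> R R S]
hmhRRSmmRm => hmhmhRSmmRm   [R -> m h]
hmhmhRSmmRm => hmhmhhSmmRm   [R -> h]
hmhmhhSmmRm => hmhmhhtmmRm   [S -> t]
hmhmhhtmmRm => hmhmhhtmmmhm   [R -> m h]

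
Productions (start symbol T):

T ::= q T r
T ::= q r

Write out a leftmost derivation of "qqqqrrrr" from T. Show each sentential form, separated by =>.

T => qTr => qqTrr => qqqTrrr => qqqqrrrr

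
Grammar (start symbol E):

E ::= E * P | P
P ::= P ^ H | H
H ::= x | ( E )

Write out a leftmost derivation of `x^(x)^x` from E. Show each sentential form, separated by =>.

E=>P=>P^H=>P^H^H=>H^H^H=>x^H^H=>x^(E)^H=>x^(P)^H=>x^(H)^H=>x^(x)^H=>x^(x)^x

E => P   [E ::= P]
P => P^H   [P ::= P ^ H]
P^H => P^H^H   [P ::= P ^ H]
P^H^H => H^H^H   [P ::= H]
H^H^H => x^H^H   [H ::= x]
x^H^H => x^(E)^H   [H ::= ( E )]
x^(E)^H => x^(P)^H   [E ::= P]
x^(P)^H => x^(H)^H   [P ::= H]
x^(H)^H => x^(x)^H   [H ::= x]
x^(x)^H => x^(x)^x   [H ::= x]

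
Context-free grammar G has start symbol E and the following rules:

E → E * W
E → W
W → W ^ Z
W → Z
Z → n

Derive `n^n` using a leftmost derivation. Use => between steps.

E => W => W^Z => Z^Z => n^Z => n^n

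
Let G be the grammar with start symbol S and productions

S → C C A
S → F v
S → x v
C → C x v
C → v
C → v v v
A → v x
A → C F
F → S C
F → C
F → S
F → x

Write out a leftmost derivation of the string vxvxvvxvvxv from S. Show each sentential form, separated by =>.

S => Fv   [S → F v]
Fv => Sv   [F → S]
Sv => CCAv   [S → C C A]
CCAv => CxvCAv   [C → C x v]
CxvCAv => CxvxvCAv   [C → C x v]
CxvxvCAv => vxvxvCAv   [C → v]
vxvxvCAv => vxvxvCxvAv   [C → C x v]
vxvxvCxvAv => vxvxvvxvAv   [C → v]
vxvxvvxvAv => vxvxvvxvvxv   [A → v x]

S=>Fv=>Sv=>CCAv=>CxvCAv=>CxvxvCAv=>vxvxvCAv=>vxvxvCxvAv=>vxvxvvxvAv=>vxvxvvxvvxv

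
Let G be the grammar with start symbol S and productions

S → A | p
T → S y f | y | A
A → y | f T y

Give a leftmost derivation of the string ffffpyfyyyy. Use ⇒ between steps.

S ⇒ A ⇒ fTy ⇒ fAy ⇒ ffTyy ⇒ ffAyy ⇒ fffTyyy ⇒ fffAyyy ⇒ ffffTyyyy ⇒ ffffSyfyyyy ⇒ ffffpyfyyyy

S ⇒ A   [S → A]
A ⇒ fTy   [A → f T y]
fTy ⇒ fAy   [T → A]
fAy ⇒ ffTyy   [A → f T y]
ffTyy ⇒ ffAyy   [T → A]
ffAyy ⇒ fffTyyy   [A → f T y]
fffTyyy ⇒ fffAyyy   [T → A]
fffAyyy ⇒ ffffTyyyy   [A → f T y]
ffffTyyyy ⇒ ffffSyfyyyy   [T → S y f]
ffffSyfyyyy ⇒ ffffpyfyyyy   [S → p]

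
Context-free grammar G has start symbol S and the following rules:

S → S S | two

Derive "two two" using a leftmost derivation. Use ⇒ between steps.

S ⇒ S S ⇒ two S ⇒ two two

S ⇒ S S   [S → S S]
S S ⇒ two S   [S → two]
two S ⇒ two two   [S → two]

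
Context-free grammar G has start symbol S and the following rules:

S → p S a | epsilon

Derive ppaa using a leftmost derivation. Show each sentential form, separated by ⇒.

S ⇒ pSa ⇒ ppSaa ⇒ ppaa

S ⇒ pSa   [S → p S a]
pSa ⇒ ppSaa   [S → p S a]
ppSaa ⇒ ppaa   [S → epsilon]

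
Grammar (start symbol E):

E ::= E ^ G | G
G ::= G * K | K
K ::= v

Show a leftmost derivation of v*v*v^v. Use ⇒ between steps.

E⇒E^G⇒G^G⇒G*K^G⇒G*K*K^G⇒K*K*K^G⇒v*K*K^G⇒v*v*K^G⇒v*v*v^G⇒v*v*v^K⇒v*v*v^v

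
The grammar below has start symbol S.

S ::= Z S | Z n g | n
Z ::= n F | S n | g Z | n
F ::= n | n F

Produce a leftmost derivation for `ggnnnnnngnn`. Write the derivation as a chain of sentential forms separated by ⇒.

S ⇒ ZS   [S ::= Z S]
ZS ⇒ gZS   [Z ::= g Z]
gZS ⇒ gSnS   [Z ::= S n]
gSnS ⇒ gZngnS   [S ::= Z n g]
gZngnS ⇒ ggZngnS   [Z ::= g Z]
ggZngnS ⇒ ggnFngnS   [Z ::= n F]
ggnFngnS ⇒ ggnnFngnS   [F ::= n F]
ggnnFngnS ⇒ ggnnnFngnS   [F ::= n F]
ggnnnFngnS ⇒ ggnnnnFngnS   [F ::= n F]
ggnnnnFngnS ⇒ ggnnnnnngnS   [F ::= n]
ggnnnnnngnS ⇒ ggnnnnnngnn   [S ::= n]

S ⇒ ZS ⇒ gZS ⇒ gSnS ⇒ gZngnS ⇒ ggZngnS ⇒ ggnFngnS ⇒ ggnnFngnS ⇒ ggnnnFngnS ⇒ ggnnnnFngnS ⇒ ggnnnnnngnS ⇒ ggnnnnnngnn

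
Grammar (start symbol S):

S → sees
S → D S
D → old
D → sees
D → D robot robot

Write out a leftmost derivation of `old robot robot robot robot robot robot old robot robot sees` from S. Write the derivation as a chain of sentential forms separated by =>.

S => D S   [S → D S]
D S => D robot robot S   [D → D robot robot]
D robot robot S => D robot robot robot robot S   [D → D robot robot]
D robot robot robot robot S => D robot robot robot robot robot robot S   [D → D robot robot]
D robot robot robot robot robot robot S => old robot robot robot robot robot robot S   [D → old]
old robot robot robot robot robot robot S => old robot robot robot robot robot robot D S   [S → D S]
old robot robot robot robot robot robot D S => old robot robot robot robot robot robot D robot robot S   [D → D robot robot]
old robot robot robot robot robot robot D robot robot S => old robot robot robot robot robot robot old robot robot S   [D → old]
old robot robot robot robot robot robot old robot robot S => old robot robot robot robot robot robot old robot robot sees   [S → sees]

S => D S => D robot robot S => D robot robot robot robot S => D robot robot robot robot robot robot S => old robot robot robot robot robot robot S => old robot robot robot robot robot robot D S => old robot robot robot robot robot robot D robot robot S => old robot robot robot robot robot robot old robot robot S => old robot robot robot robot robot robot old robot robot sees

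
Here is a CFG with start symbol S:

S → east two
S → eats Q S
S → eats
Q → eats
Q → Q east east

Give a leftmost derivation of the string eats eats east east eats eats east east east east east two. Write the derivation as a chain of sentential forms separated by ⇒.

S ⇒ eats Q S   [S → eats Q S]
eats Q S ⇒ eats Q east east S   [Q → Q east east]
eats Q east east S ⇒ eats eats east east S   [Q → eats]
eats eats east east S ⇒ eats eats east east eats Q S   [S → eats Q S]
eats eats east east eats Q S ⇒ eats eats east east eats Q east east S   [Q → Q east east]
eats eats east east eats Q east east S ⇒ eats eats east east eats Q east east east east S   [Q → Q east east]
eats eats east east eats Q east east east east S ⇒ eats eats east east eats eats east east east east S   [Q → eats]
eats eats east east eats eats east east east east S ⇒ eats eats east east eats eats east east east east east two   [S → east two]

S ⇒ eats Q S ⇒ eats Q east east S ⇒ eats eats east east S ⇒ eats eats east east eats Q S ⇒ eats eats east east eats Q east east S ⇒ eats eats east east eats Q east east east east S ⇒ eats eats east east eats eats east east east east S ⇒ eats eats east east eats eats east east east east east two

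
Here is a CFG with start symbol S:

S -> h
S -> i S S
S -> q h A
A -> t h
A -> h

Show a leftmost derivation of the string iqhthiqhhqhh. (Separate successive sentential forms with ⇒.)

S⇒iSS⇒iqhAS⇒iqhthS⇒iqhthiSS⇒iqhthiqhAS⇒iqhthiqhhS⇒iqhthiqhhqhA⇒iqhthiqhhqhh

S ⇒ iSS   [S -> i S S]
iSS ⇒ iqhAS   [S -> q h A]
iqhAS ⇒ iqhthS   [A -> t h]
iqhthS ⇒ iqhthiSS   [S -> i S S]
iqhthiSS ⇒ iqhthiqhAS   [S -> q h A]
iqhthiqhAS ⇒ iqhthiqhhS   [A -> h]
iqhthiqhhS ⇒ iqhthiqhhqhA   [S -> q h A]
iqhthiqhhqhA ⇒ iqhthiqhhqhh   [A -> h]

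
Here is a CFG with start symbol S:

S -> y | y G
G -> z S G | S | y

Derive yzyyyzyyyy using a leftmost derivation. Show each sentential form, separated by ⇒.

S ⇒ yG ⇒ yzSG ⇒ yzyGG ⇒ yzySG ⇒ yzyyGG ⇒ yzyySG ⇒ yzyyyGG ⇒ yzyyyzSGG ⇒ yzyyyzyGGG ⇒ yzyyyzySGG ⇒ yzyyyzyyGG ⇒ yzyyyzyySG ⇒ yzyyyzyyyG ⇒ yzyyyzyyyy

S ⇒ yG   [S -> y G]
yG ⇒ yzSG   [G -> z S G]
yzSG ⇒ yzyGG   [S -> y G]
yzyGG ⇒ yzySG   [G -> S]
yzySG ⇒ yzyyGG   [S -> y G]
yzyyGG ⇒ yzyySG   [G -> S]
yzyySG ⇒ yzyyyGG   [S -> y G]
yzyyyGG ⇒ yzyyyzSGG   [G -> z S G]
yzyyyzSGG ⇒ yzyyyzyGGG   [S -> y G]
yzyyyzyGGG ⇒ yzyyyzySGG   [G -> S]
yzyyyzySGG ⇒ yzyyyzyyGG   [S -> y]
yzyyyzyyGG ⇒ yzyyyzyySG   [G -> S]
yzyyyzyySG ⇒ yzyyyzyyyG   [S -> y]
yzyyyzyyyG ⇒ yzyyyzyyyy   [G -> y]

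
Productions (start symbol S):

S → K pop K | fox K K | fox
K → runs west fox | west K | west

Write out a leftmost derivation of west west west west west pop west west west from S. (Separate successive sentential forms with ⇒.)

S ⇒ K pop K   [S → K pop K]
K pop K ⇒ west K pop K   [K → west K]
west K pop K ⇒ west west K pop K   [K → west K]
west west K pop K ⇒ west west west K pop K   [K → west K]
west west west K pop K ⇒ west west west west K pop K   [K → west K]
west west west west K pop K ⇒ west west west west west pop K   [K → west]
west west west west west pop K ⇒ west west west west west pop west K   [K → west K]
west west west west west pop west K ⇒ west west west west west pop west west K   [K → west K]
west west west west west pop west west K ⇒ west west west west west pop west west west   [K → west]

S ⇒ K pop K ⇒ west K pop K ⇒ west west K pop K ⇒ west west west K pop K ⇒ west west west west K pop K ⇒ west west west west west pop K ⇒ west west west west west pop west K ⇒ west west west west west pop west west K ⇒ west west west west west pop west west west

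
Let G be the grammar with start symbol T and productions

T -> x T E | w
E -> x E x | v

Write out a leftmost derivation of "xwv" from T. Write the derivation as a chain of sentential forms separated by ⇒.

T ⇒ xTE   [T -> x T E]
xTE ⇒ xwE   [T -> w]
xwE ⇒ xwv   [E -> v]

T ⇒ xTE ⇒ xwE ⇒ xwv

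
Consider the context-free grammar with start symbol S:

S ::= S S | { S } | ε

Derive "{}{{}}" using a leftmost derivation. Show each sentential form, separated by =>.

S => SS => {S}S => {}S => {}{S} => {}{SS} => {}{{S}S} => {}{{}S} => {}{{}}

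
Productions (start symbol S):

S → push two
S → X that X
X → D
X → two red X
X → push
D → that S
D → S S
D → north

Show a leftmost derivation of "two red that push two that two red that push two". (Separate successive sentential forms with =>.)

S => X that X   [S → X that X]
X that X => two red X that X   [X → two red X]
two red X that X => two red D that X   [X → D]
two red D that X => two red that S that X   [D → that S]
two red that S that X => two red that push two that X   [S → push two]
two red that push two that X => two red that push two that two red X   [X → two red X]
two red that push two that two red X => two red that push two that two red D   [X → D]
two red that push two that two red D => two red that push two that two red that S   [D → that S]
two red that push two that two red that S => two red that push two that two red that push two   [S → push two]

S => X that X => two red X that X => two red D that X => two red that S that X => two red that push two that X => two red that push two that two red X => two red that push two that two red D => two red that push two that two red that S => two red that push two that two red that push two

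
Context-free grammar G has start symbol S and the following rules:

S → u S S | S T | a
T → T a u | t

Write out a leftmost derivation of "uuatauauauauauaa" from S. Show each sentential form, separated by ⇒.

S⇒uSS⇒uuSSS⇒uuSTSS⇒uuaTSS⇒uuaTauSS⇒uuaTauauSS⇒uuaTauauauSS⇒uuaTauauauauSS⇒uuaTauauauauauSS⇒uuatauauauauauSS⇒uuatauauauauauaS⇒uuatauauauauauaa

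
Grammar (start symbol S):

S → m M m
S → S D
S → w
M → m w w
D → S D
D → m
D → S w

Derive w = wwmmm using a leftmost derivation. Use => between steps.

S => SD   [S → S D]
SD => SDD   [S → S D]
SDD => SDDD   [S → S D]
SDDD => wDDD   [S → w]
wDDD => wSDDD   [D → S D]
wSDDD => wwDDD   [S → w]
wwDDD => wwmDD   [D → m]
wwmDD => wwmmD   [D → m]
wwmmD => wwmmm   [D → m]

S => SD => SDD => SDDD => wDDD => wSDDD => wwDDD => wwmDD => wwmmD => wwmmm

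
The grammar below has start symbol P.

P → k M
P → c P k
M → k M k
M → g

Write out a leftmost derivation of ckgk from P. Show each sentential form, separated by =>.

P=>cPk=>ckMk=>ckgk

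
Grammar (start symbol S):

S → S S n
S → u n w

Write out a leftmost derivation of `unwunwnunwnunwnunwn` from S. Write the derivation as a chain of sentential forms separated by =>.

S => SSn => SSnSn => SSnSnSn => SSnSnSnSn => unwSnSnSnSn => unwunwnSnSnSn => unwunwnunwnSnSn => unwunwnunwnunwnSn => unwunwnunwnunwnunwn

S => SSn   [S → S S n]
SSn => SSnSn   [S → S S n]
SSnSn => SSnSnSn   [S → S S n]
SSnSnSn => SSnSnSnSn   [S → S S n]
SSnSnSnSn => unwSnSnSnSn   [S → u n w]
unwSnSnSnSn => unwunwnSnSnSn   [S → u n w]
unwunwnSnSnSn => unwunwnunwnSnSn   [S → u n w]
unwunwnunwnSnSn => unwunwnunwnunwnSn   [S → u n w]
unwunwnunwnunwnSn => unwunwnunwnunwnunwn   [S → u n w]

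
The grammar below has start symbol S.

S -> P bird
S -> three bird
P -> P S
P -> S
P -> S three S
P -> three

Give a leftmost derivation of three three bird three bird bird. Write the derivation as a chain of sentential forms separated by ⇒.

S ⇒ P bird ⇒ P S bird ⇒ P S S bird ⇒ three S S bird ⇒ three three bird S bird ⇒ three three bird three bird bird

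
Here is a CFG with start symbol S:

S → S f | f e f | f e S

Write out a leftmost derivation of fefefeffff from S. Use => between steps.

S => Sf   [S → S f]
Sf => Sff   [S → S f]
Sff => feSff   [S → f e S]
feSff => fefeSff   [S → f e S]
fefeSff => fefeSfff   [S → S f]
fefeSfff => fefefeffff   [S → f e f]

S => Sf => Sff => feSff => fefeSff => fefeSfff => fefefeffff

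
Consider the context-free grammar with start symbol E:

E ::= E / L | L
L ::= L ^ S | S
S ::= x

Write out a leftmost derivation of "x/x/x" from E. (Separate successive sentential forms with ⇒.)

E ⇒ E/L ⇒ E/L/L ⇒ L/L/L ⇒ S/L/L ⇒ x/L/L ⇒ x/S/L ⇒ x/x/L ⇒ x/x/S ⇒ x/x/x

E ⇒ E/L   [E ::= E / L]
E/L ⇒ E/L/L   [E ::= E / L]
E/L/L ⇒ L/L/L   [E ::= L]
L/L/L ⇒ S/L/L   [L ::= S]
S/L/L ⇒ x/L/L   [S ::= x]
x/L/L ⇒ x/S/L   [L ::= S]
x/S/L ⇒ x/x/L   [S ::= x]
x/x/L ⇒ x/x/S   [L ::= S]
x/x/S ⇒ x/x/x   [S ::= x]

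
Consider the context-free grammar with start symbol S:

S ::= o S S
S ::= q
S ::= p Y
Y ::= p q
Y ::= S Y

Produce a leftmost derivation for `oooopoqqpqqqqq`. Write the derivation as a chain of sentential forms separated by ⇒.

S ⇒ oSS   [S ::= o S S]
oSS ⇒ ooSSS   [S ::= o S S]
ooSSS ⇒ oooSSSS   [S ::= o S S]
oooSSSS ⇒ ooooSSSSS   [S ::= o S S]
ooooSSSSS ⇒ oooopYSSSS   [S ::= p Y]
oooopYSSSS ⇒ oooopSYSSSS   [Y ::= S Y]
oooopSYSSSS ⇒ oooopoSSYSSSS   [S ::= o S S]
oooopoSSYSSSS ⇒ oooopoqSYSSSS   [S ::= q]
oooopoqSYSSSS ⇒ oooopoqqYSSSS   [S ::= q]
oooopoqqYSSSS ⇒ oooopoqqpqSSSS   [Y ::= p q]
oooopoqqpqSSSS ⇒ oooopoqqpqqSSS   [S ::= q]
oooopoqqpqqSSS ⇒ oooopoqqpqqqSS   [S ::= q]
oooopoqqpqqqSS ⇒ oooopoqqpqqqqS   [S ::= q]
oooopoqqpqqqqS ⇒ oooopoqqpqqqqq   [S ::= q]

S ⇒ oSS ⇒ ooSSS ⇒ oooSSSS ⇒ ooooSSSSS ⇒ oooopYSSSS ⇒ oooopSYSSSS ⇒ oooopoSSYSSSS ⇒ oooopoqSYSSSS ⇒ oooopoqqYSSSS ⇒ oooopoqqpqSSSS ⇒ oooopoqqpqqSSS ⇒ oooopoqqpqqqSS ⇒ oooopoqqpqqqqS ⇒ oooopoqqpqqqqq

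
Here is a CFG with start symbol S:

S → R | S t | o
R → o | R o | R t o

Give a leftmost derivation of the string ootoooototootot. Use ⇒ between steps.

S ⇒ St ⇒ Rt ⇒ Rtot ⇒ Rotot ⇒ Rtootot ⇒ Rtotootot ⇒ Rototootot ⇒ Roototootot ⇒ Rooototootot ⇒ Rtoooototootot ⇒ Rotoooototootot ⇒ ootoooototootot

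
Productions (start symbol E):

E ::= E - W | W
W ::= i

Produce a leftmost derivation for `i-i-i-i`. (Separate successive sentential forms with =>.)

E => E-W   [E ::= E - W]
E-W => E-W-W   [E ::= E - W]
E-W-W => E-W-W-W   [E ::= E - W]
E-W-W-W => W-W-W-W   [E ::= W]
W-W-W-W => i-W-W-W   [W ::= i]
i-W-W-W => i-i-W-W   [W ::= i]
i-i-W-W => i-i-i-W   [W ::= i]
i-i-i-W => i-i-i-i   [W ::= i]

E=>E-W=>E-W-W=>E-W-W-W=>W-W-W-W=>i-W-W-W=>i-i-W-W=>i-i-i-W=>i-i-i-i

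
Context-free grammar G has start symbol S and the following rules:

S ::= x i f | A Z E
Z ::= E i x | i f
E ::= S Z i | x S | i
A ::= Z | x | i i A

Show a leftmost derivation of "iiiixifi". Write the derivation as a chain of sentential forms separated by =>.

S => AZE => iiAZE => iiiiAZE => iiiixZE => iiiixifE => iiiixifi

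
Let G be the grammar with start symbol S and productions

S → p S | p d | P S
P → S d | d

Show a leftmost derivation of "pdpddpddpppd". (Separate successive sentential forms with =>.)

S => pS => pPS => pSdS => pPSdS => pdSdS => pdPSdS => pdSdSdS => pdpddSdS => pdpddpddS => pdpddpddpS => pdpddpddppS => pdpddpddpppd

S => pS   [S → p S]
pS => pPS   [S → P S]
pPS => pSdS   [P → S d]
pSdS => pPSdS   [S → P S]
pPSdS => pdSdS   [P → d]
pdSdS => pdPSdS   [S → P S]
pdPSdS => pdSdSdS   [P → S d]
pdSdSdS => pdpddSdS   [S → p d]
pdpddSdS => pdpddpddS   [S → p d]
pdpddpddS => pdpddpddpS   [S → p S]
pdpddpddpS => pdpddpddppS   [S → p S]
pdpddpddppS => pdpddpddpppd   [S → p d]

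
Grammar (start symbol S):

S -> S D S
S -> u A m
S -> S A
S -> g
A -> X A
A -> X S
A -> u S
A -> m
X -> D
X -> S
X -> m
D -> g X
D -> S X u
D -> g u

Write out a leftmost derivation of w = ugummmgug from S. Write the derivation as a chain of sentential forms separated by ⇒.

S ⇒ SDS ⇒ SADS ⇒ uAmADS ⇒ uXAmADS ⇒ uDAmADS ⇒ uguAmADS ⇒ ugummADS ⇒ ugummmDS ⇒ ugummmguS ⇒ ugummmgug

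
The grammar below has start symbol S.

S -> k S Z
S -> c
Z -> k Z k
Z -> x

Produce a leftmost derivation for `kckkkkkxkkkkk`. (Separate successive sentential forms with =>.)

S=>kSZ=>kcZ=>kckZk=>kckkZkk=>kckkkZkkk=>kckkkkZkkkk=>kckkkkkZkkkkk=>kckkkkkxkkkkk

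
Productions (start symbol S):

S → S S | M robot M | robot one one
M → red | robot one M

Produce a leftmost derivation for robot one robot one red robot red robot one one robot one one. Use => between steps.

S => S S => S S S => M robot M S S => robot one M robot M S S => robot one robot one M robot M S S => robot one robot one red robot M S S => robot one robot one red robot red S S => robot one robot one red robot red robot one one S => robot one robot one red robot red robot one one robot one one

S => S S   [S → S S]
S S => S S S   [S → S S]
S S S => M robot M S S   [S → M robot M]
M robot M S S => robot one M robot M S S   [M → robot one M]
robot one M robot M S S => robot one robot one M robot M S S   [M → robot one M]
robot one robot one M robot M S S => robot one robot one red robot M S S   [M → red]
robot one robot one red robot M S S => robot one robot one red robot red S S   [M → red]
robot one robot one red robot red S S => robot one robot one red robot red robot one one S   [S → robot one one]
robot one robot one red robot red robot one one S => robot one robot one red robot red robot one one robot one one   [S → robot one one]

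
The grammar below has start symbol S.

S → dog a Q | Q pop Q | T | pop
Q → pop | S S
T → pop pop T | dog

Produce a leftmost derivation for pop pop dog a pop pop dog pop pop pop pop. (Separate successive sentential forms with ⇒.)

S ⇒ Q pop Q ⇒ pop pop Q ⇒ pop pop S S ⇒ pop pop dog a Q S ⇒ pop pop dog a S S S ⇒ pop pop dog a T S S ⇒ pop pop dog a pop pop T S S ⇒ pop pop dog a pop pop dog S S ⇒ pop pop dog a pop pop dog Q pop Q S ⇒ pop pop dog a pop pop dog pop pop Q S ⇒ pop pop dog a pop pop dog pop pop pop S ⇒ pop pop dog a pop pop dog pop pop pop pop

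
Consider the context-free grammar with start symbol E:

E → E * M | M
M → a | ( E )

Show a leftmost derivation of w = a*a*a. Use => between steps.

E => E*M => E*M*M => M*M*M => a*M*M => a*a*M => a*a*a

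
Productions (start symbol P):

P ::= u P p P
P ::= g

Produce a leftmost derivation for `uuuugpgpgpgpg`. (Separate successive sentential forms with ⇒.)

P ⇒ uPpP ⇒ uuPpPpP ⇒ uuuPpPpPpP ⇒ uuuuPpPpPpPpP ⇒ uuuugpPpPpPpP ⇒ uuuugpgpPpPpP ⇒ uuuugpgpgpPpP ⇒ uuuugpgpgpgpP ⇒ uuuugpgpgpgpg

P ⇒ uPpP   [P ::= u P p P]
uPpP ⇒ uuPpPpP   [P ::= u P p P]
uuPpPpP ⇒ uuuPpPpPpP   [P ::= u P p P]
uuuPpPpPpP ⇒ uuuuPpPpPpPpP   [P ::= u P p P]
uuuuPpPpPpPpP ⇒ uuuugpPpPpPpP   [P ::= g]
uuuugpPpPpPpP ⇒ uuuugpgpPpPpP   [P ::= g]
uuuugpgpPpPpP ⇒ uuuugpgpgpPpP   [P ::= g]
uuuugpgpgpPpP ⇒ uuuugpgpgpgpP   [P ::= g]
uuuugpgpgpgpP ⇒ uuuugpgpgpgpg   [P ::= g]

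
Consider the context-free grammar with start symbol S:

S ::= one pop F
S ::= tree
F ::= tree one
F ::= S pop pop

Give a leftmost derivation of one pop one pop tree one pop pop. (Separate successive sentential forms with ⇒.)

S ⇒ one pop F ⇒ one pop S pop pop ⇒ one pop one pop F pop pop ⇒ one pop one pop tree one pop pop

S ⇒ one pop F   [S ::= one pop F]
one pop F ⇒ one pop S pop pop   [F ::= S pop pop]
one pop S pop pop ⇒ one pop one pop F pop pop   [S ::= one pop F]
one pop one pop F pop pop ⇒ one pop one pop tree one pop pop   [F ::= tree one]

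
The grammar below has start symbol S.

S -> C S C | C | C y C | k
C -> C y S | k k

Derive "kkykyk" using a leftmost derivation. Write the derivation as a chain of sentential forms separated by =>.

S => C => CyS => CySyS => kkySyS => kkykyS => kkykyk

S => C   [S -> C]
C => CyS   [C -> C y S]
CyS => CySyS   [C -> C y S]
CySyS => kkySyS   [C -> k k]
kkySyS => kkykyS   [S -> k]
kkykyS => kkykyk   [S -> k]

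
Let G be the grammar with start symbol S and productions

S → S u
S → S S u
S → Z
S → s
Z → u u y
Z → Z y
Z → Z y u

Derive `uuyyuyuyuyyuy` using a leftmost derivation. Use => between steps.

S=>Z=>Zy=>Zyuy=>Zyyuy=>Zyuyyuy=>Zyuyuyyuy=>Zyuyuyuyyuy=>uuyyuyuyuyyuy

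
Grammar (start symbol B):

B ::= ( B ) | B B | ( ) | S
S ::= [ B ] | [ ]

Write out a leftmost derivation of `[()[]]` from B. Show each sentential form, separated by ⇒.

B ⇒ S   [B ::= S]
S ⇒ [B]   [S ::= [ B ]]
[B] ⇒ [BB]   [B ::= B B]
[BB] ⇒ [()B]   [B ::= ( )]
[()B] ⇒ [()S]   [B ::= S]
[()S] ⇒ [()[]]   [S ::= [ ]]

B ⇒ S ⇒ [B] ⇒ [BB] ⇒ [()B] ⇒ [()S] ⇒ [()[]]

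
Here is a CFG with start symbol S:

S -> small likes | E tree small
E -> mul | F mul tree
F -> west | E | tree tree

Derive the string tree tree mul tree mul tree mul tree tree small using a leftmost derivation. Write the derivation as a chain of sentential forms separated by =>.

S => E tree small   [S -> E tree small]
E tree small => F mul tree tree small   [E -> F mul tree]
F mul tree tree small => E mul tree tree small   [F -> E]
E mul tree tree small => F mul tree mul tree tree small   [E -> F mul tree]
F mul tree mul tree tree small => E mul tree mul tree tree small   [F -> E]
E mul tree mul tree tree small => F mul tree mul tree mul tree tree small   [E -> F mul tree]
F mul tree mul tree mul tree tree small => tree tree mul tree mul tree mul tree tree small   [F -> tree tree]

S => E tree small => F mul tree tree small => E mul tree tree small => F mul tree mul tree tree small => E mul tree mul tree tree small => F mul tree mul tree mul tree tree small => tree tree mul tree mul tree mul tree tree small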